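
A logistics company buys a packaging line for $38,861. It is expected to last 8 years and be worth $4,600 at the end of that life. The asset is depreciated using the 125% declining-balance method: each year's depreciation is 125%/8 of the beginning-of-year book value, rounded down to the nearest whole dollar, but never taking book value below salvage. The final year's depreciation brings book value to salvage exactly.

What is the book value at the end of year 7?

Depreciable base = $38,861 − $4,600 = $34,261.
Year 1: ⌊$38,861 × 125%/8⌋ = $6,072. Book value $32,789.
Year 2: ⌊$32,789 × 125%/8⌋ = $5,123. Book value $27,666.
Year 3: ⌊$27,666 × 125%/8⌋ = $4,322. Book value $23,344.
Year 4: ⌊$23,344 × 125%/8⌋ = $3,647. Book value $19,697.
Year 5: ⌊$19,697 × 125%/8⌋ = $3,077. Book value $16,620.
Year 6: ⌊$16,620 × 125%/8⌋ = $2,596. Book value $14,024.
Year 7: ⌊$14,024 × 125%/8⌋ = $2,191. Book value $11,833.

$11,833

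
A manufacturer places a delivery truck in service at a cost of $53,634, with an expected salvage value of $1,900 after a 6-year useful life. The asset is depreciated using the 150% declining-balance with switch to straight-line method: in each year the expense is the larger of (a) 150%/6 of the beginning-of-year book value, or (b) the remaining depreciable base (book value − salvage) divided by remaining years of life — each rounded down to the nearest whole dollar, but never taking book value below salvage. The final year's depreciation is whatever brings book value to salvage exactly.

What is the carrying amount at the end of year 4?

$15,719

Depreciable base = $53,634 − $1,900 = $51,734.
Year 1: DB = ⌊$53,634 × 150%/6⌋ = $13,408; SL = ⌊$51,734/6⌋ = $8,622 → take DB $13,408. Book value $40,226.
Year 2: DB = ⌊$40,226 × 150%/6⌋ = $10,056; SL = ⌊$38,326/5⌋ = $7,665 → take DB $10,056. Book value $30,170.
Year 3: DB = ⌊$30,170 × 150%/6⌋ = $7,542; SL = ⌊$28,270/4⌋ = $7,067 → take DB $7,542. Book value $22,628.
Year 4: DB = ⌊$22,628 × 150%/6⌋ = $5,657; SL = ⌊$20,728/3⌋ = $6,909 → take SL $6,909. Book value $15,719.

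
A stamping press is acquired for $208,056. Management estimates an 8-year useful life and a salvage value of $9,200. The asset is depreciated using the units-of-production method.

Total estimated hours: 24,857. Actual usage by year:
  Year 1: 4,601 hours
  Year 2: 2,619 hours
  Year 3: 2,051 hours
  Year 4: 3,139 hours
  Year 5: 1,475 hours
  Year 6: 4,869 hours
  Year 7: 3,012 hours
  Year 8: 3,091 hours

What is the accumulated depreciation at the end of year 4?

Depreciable base = $208,056 − $9,200 = $198,856.
Rate = $198,856 / 24,857 hours = $8 per hour.
Year 1: 4,601 × $8 = $36,808. Book value $171,248.
Year 2: 2,619 × $8 = $20,952. Book value $150,296.
Year 3: 2,051 × $8 = $16,408. Book value $133,888.
Year 4: 3,139 × $8 = $25,112. Book value $108,776.
Accumulated through year 4 = $208,056 − $108,776 = $99,280.

$99,280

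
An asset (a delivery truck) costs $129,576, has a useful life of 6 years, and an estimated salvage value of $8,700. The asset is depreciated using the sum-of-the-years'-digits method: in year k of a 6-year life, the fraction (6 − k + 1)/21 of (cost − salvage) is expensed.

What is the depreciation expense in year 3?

$23,024

Depreciable base = $129,576 − $8,700 = $120,876.
Sum of the years' digits = 6+5+4+3+2+1 = 21.
Year 1: $120,876 × 6/21 = $34,536. Book value $95,040.
Year 2: $120,876 × 5/21 = $28,780. Book value $66,260.
Year 3: $120,876 × 4/21 = $23,024. Book value $43,236.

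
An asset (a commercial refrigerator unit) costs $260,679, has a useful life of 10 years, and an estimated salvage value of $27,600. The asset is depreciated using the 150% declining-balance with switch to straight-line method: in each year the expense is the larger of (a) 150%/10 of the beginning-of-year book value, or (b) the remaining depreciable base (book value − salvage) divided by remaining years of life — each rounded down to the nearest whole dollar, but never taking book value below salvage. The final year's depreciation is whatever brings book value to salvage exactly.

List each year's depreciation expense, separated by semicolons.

$39,101; $33,236; $28,251; $24,013; $20,411; $17,613; $17,613; $17,613; $17,614; $17,614

Depreciable base = $260,679 − $27,600 = $233,079.
Year 1: DB = ⌊$260,679 × 150%/10⌋ = $39,101; SL = ⌊$233,079/10⌋ = $23,307 → take DB $39,101. Book value $221,578.
Year 2: DB = ⌊$221,578 × 150%/10⌋ = $33,236; SL = ⌊$193,978/9⌋ = $21,553 → take DB $33,236. Book value $188,342.
Year 3: DB = ⌊$188,342 × 150%/10⌋ = $28,251; SL = ⌊$160,742/8⌋ = $20,092 → take DB $28,251. Book value $160,091.
Year 4: DB = ⌊$160,091 × 150%/10⌋ = $24,013; SL = ⌊$132,491/7⌋ = $18,927 → take DB $24,013. Book value $136,078.
Year 5: DB = ⌊$136,078 × 150%/10⌋ = $20,411; SL = ⌊$108,478/6⌋ = $18,079 → take DB $20,411. Book value $115,667.
Year 6: DB = ⌊$115,667 × 150%/10⌋ = $17,350; SL = ⌊$88,067/5⌋ = $17,613 → take SL $17,613. Book value $98,054.
Year 7: DB = ⌊$98,054 × 150%/10⌋ = $14,708; SL = ⌊$70,454/4⌋ = $17,613 → take SL $17,613. Book value $80,441.
Year 8: DB = ⌊$80,441 × 150%/10⌋ = $12,066; SL = ⌊$52,841/3⌋ = $17,613 → take SL $17,613. Book value $62,828.
Year 9: DB = ⌊$62,828 × 150%/10⌋ = $9,424; SL = ⌊$35,228/2⌋ = $17,614 → take SL $17,614. Book value $45,214.
Year 10 (final): $45,214 − $27,600 = $17,614. Book value $27,600.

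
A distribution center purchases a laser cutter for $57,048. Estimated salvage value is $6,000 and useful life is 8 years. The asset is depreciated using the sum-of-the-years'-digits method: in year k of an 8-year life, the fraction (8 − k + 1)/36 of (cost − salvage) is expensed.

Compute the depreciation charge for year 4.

$7,090

Depreciable base = $57,048 − $6,000 = $51,048.
Sum of the years' digits = 8+7+6+5+4+3+2+1 = 36.
Year 1: $51,048 × 8/36 = $11,344. Book value $45,704.
Year 2: $51,048 × 7/36 = $9,926. Book value $35,778.
Year 3: $51,048 × 6/36 = $8,508. Book value $27,270.
Year 4: $51,048 × 5/36 = $7,090. Book value $20,180.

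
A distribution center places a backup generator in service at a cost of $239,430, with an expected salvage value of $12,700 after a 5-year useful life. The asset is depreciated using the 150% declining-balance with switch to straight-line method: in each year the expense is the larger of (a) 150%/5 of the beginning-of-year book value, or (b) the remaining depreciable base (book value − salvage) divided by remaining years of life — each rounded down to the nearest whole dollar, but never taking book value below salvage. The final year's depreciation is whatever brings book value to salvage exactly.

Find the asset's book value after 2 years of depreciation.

Depreciable base = $239,430 − $12,700 = $226,730.
Year 1: DB = ⌊$239,430 × 150%/5⌋ = $71,829; SL = ⌊$226,730/5⌋ = $45,346 → take DB $71,829. Book value $167,601.
Year 2: DB = ⌊$167,601 × 150%/5⌋ = $50,280; SL = ⌊$154,901/4⌋ = $38,725 → take DB $50,280. Book value $117,321.

$117,321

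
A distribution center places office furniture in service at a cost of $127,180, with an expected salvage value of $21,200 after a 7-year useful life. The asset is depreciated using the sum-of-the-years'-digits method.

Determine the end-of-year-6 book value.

$24,985

Depreciable base = $127,180 − $21,200 = $105,980.
Sum of the years' digits = 7+6+5+4+3+2+1 = 28.
Year 1: $105,980 × 7/28 = $26,495. Book value $100,685.
Year 2: $105,980 × 6/28 = $22,710. Book value $77,975.
Year 3: $105,980 × 5/28 = $18,925. Book value $59,050.
Year 4: $105,980 × 4/28 = $15,140. Book value $43,910.
Year 5: $105,980 × 3/28 = $11,355. Book value $32,555.
Year 6: $105,980 × 2/28 = $7,570. Book value $24,985.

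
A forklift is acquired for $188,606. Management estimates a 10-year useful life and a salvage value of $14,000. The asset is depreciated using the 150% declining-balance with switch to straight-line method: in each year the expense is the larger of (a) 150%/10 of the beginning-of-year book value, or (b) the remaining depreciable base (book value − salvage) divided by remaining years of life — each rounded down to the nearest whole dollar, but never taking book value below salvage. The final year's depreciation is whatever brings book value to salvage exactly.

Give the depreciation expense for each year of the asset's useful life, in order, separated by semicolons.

Depreciable base = $188,606 − $14,000 = $174,606.
Year 1: DB = ⌊$188,606 × 150%/10⌋ = $28,290; SL = ⌊$174,606/10⌋ = $17,460 → take DB $28,290. Book value $160,316.
Year 2: DB = ⌊$160,316 × 150%/10⌋ = $24,047; SL = ⌊$146,316/9⌋ = $16,257 → take DB $24,047. Book value $136,269.
Year 3: DB = ⌊$136,269 × 150%/10⌋ = $20,440; SL = ⌊$122,269/8⌋ = $15,283 → take DB $20,440. Book value $115,829.
Year 4: DB = ⌊$115,829 × 150%/10⌋ = $17,374; SL = ⌊$101,829/7⌋ = $14,547 → take DB $17,374. Book value $98,455.
Year 5: DB = ⌊$98,455 × 150%/10⌋ = $14,768; SL = ⌊$84,455/6⌋ = $14,075 → take DB $14,768. Book value $83,687.
Year 6: DB = ⌊$83,687 × 150%/10⌋ = $12,553; SL = ⌊$69,687/5⌋ = $13,937 → take SL $13,937. Book value $69,750.
Year 7: DB = ⌊$69,750 × 150%/10⌋ = $10,462; SL = ⌊$55,750/4⌋ = $13,937 → take SL $13,937. Book value $55,813.
Year 8: DB = ⌊$55,813 × 150%/10⌋ = $8,371; SL = ⌊$41,813/3⌋ = $13,937 → take SL $13,937. Book value $41,876.
Year 9: DB = ⌊$41,876 × 150%/10⌋ = $6,281; SL = ⌊$27,876/2⌋ = $13,938 → take SL $13,938. Book value $27,938.
Year 10 (final): $27,938 − $14,000 = $13,938. Book value $14,000.

$28,290; $24,047; $20,440; $17,374; $14,768; $13,937; $13,937; $13,937; $13,938; $13,938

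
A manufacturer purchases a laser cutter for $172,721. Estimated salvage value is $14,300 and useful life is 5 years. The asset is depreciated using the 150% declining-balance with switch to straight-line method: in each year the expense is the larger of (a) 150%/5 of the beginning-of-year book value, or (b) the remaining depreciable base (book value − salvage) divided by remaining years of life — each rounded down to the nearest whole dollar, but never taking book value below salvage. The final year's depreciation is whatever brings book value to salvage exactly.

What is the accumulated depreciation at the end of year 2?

Depreciable base = $172,721 − $14,300 = $158,421.
Year 1: DB = ⌊$172,721 × 150%/5⌋ = $51,816; SL = ⌊$158,421/5⌋ = $31,684 → take DB $51,816. Book value $120,905.
Year 2: DB = ⌊$120,905 × 150%/5⌋ = $36,271; SL = ⌊$106,605/4⌋ = $26,651 → take DB $36,271. Book value $84,634.
Accumulated through year 2 = $172,721 − $84,634 = $88,087.

$88,087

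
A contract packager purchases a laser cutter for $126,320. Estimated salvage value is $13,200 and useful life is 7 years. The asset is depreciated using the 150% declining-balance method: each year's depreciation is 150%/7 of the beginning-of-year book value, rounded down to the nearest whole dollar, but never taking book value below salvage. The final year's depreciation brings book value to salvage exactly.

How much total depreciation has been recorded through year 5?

$88,492

Depreciable base = $126,320 − $13,200 = $113,120.
Year 1: ⌊$126,320 × 150%/7⌋ = $27,068. Book value $99,252.
Year 2: ⌊$99,252 × 150%/7⌋ = $21,268. Book value $77,984.
Year 3: ⌊$77,984 × 150%/7⌋ = $16,710. Book value $61,274.
Year 4: ⌊$61,274 × 150%/7⌋ = $13,130. Book value $48,144.
Year 5: ⌊$48,144 × 150%/7⌋ = $10,316. Book value $37,828.
Accumulated through year 5 = $126,320 − $37,828 = $88,492.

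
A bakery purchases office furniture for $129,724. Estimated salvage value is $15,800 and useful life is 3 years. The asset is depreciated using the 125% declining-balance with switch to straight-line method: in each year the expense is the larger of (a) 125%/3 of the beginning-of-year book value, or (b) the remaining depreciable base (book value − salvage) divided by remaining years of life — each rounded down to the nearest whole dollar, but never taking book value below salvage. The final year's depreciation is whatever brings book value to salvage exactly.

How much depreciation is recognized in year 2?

Depreciable base = $129,724 − $15,800 = $113,924.
Year 1: DB = ⌊$129,724 × 125%/3⌋ = $54,051; SL = ⌊$113,924/3⌋ = $37,974 → take DB $54,051. Book value $75,673.
Year 2: DB = ⌊$75,673 × 125%/3⌋ = $31,530; SL = ⌊$59,873/2⌋ = $29,936 → take DB $31,530. Book value $44,143.

$31,530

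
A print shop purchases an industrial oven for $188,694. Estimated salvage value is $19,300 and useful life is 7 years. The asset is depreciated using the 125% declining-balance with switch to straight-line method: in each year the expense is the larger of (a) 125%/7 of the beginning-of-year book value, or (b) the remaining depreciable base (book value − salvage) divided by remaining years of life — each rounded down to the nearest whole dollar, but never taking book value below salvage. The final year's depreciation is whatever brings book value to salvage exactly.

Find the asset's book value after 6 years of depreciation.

Depreciable base = $188,694 − $19,300 = $169,394.
Year 1: DB = ⌊$188,694 × 125%/7⌋ = $33,695; SL = ⌊$169,394/7⌋ = $24,199 → take DB $33,695. Book value $154,999.
Year 2: DB = ⌊$154,999 × 125%/7⌋ = $27,678; SL = ⌊$135,699/6⌋ = $22,616 → take DB $27,678. Book value $127,321.
Year 3: DB = ⌊$127,321 × 125%/7⌋ = $22,735; SL = ⌊$108,021/5⌋ = $21,604 → take DB $22,735. Book value $104,586.
Year 4: DB = ⌊$104,586 × 125%/7⌋ = $18,676; SL = ⌊$85,286/4⌋ = $21,321 → take SL $21,321. Book value $83,265.
Year 5: DB = ⌊$83,265 × 125%/7⌋ = $14,868; SL = ⌊$63,965/3⌋ = $21,321 → take SL $21,321. Book value $61,944.
Year 6: DB = ⌊$61,944 × 125%/7⌋ = $11,061; SL = ⌊$42,644/2⌋ = $21,322 → take SL $21,322. Book value $40,622.

$40,622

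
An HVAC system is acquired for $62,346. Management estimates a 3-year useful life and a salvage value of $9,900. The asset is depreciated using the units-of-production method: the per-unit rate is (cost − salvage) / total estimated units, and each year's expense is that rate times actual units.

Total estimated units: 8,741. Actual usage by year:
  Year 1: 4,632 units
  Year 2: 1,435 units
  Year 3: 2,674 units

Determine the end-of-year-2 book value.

Depreciable base = $62,346 − $9,900 = $52,446.
Rate = $52,446 / 8,741 units = $6 per unit.
Year 1: 4,632 × $6 = $27,792. Book value $34,554.
Year 2: 1,435 × $6 = $8,610. Book value $25,944.

$25,944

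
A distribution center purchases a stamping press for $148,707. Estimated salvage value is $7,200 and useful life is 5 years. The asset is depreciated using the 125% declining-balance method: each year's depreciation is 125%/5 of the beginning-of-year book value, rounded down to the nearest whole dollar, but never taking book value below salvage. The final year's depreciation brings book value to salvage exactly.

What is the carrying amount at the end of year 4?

$47,053

Depreciable base = $148,707 − $7,200 = $141,507.
Year 1: ⌊$148,707 × 125%/5⌋ = $37,176. Book value $111,531.
Year 2: ⌊$111,531 × 125%/5⌋ = $27,882. Book value $83,649.
Year 3: ⌊$83,649 × 125%/5⌋ = $20,912. Book value $62,737.
Year 4: ⌊$62,737 × 125%/5⌋ = $15,684. Book value $47,053.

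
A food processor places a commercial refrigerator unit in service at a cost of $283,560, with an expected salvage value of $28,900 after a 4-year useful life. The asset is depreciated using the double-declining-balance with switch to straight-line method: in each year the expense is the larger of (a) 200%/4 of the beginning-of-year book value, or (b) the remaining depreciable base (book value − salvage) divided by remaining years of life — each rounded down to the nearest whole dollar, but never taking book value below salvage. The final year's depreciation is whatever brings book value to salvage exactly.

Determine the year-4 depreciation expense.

Depreciable base = $283,560 − $28,900 = $254,660.
Year 1: DB = ⌊$283,560 × 200%/4⌋ = $141,780; SL = ⌊$254,660/4⌋ = $63,665 → take DB $141,780. Book value $141,780.
Year 2: DB = ⌊$141,780 × 200%/4⌋ = $70,890; SL = ⌊$112,880/3⌋ = $37,626 → take DB $70,890. Book value $70,890.
Year 3: DB = ⌊$70,890 × 200%/4⌋ = $35,445; SL = ⌊$41,990/2⌋ = $20,995 → take DB $35,445. Book value $35,445.
Year 4 (final): $35,445 − $28,900 = $6,545. Book value $28,900.

$6,545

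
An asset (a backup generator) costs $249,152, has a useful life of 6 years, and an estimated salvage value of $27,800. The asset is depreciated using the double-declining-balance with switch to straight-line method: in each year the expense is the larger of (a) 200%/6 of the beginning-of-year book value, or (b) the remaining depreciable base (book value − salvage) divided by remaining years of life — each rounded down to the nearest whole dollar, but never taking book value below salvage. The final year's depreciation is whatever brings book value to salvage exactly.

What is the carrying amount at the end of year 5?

$32,811

Depreciable base = $249,152 − $27,800 = $221,352.
Year 1: DB = ⌊$249,152 × 200%/6⌋ = $83,050; SL = ⌊$221,352/6⌋ = $36,892 → take DB $83,050. Book value $166,102.
Year 2: DB = ⌊$166,102 × 200%/6⌋ = $55,367; SL = ⌊$138,302/5⌋ = $27,660 → take DB $55,367. Book value $110,735.
Year 3: DB = ⌊$110,735 × 200%/6⌋ = $36,911; SL = ⌊$82,935/4⌋ = $20,733 → take DB $36,911. Book value $73,824.
Year 4: DB = ⌊$73,824 × 200%/6⌋ = $24,608; SL = ⌊$46,024/3⌋ = $15,341 → take DB $24,608. Book value $49,216.
Year 5: DB = ⌊$49,216 × 200%/6⌋ = $16,405; SL = ⌊$21,416/2⌋ = $10,708 → take DB $16,405. Book value $32,811.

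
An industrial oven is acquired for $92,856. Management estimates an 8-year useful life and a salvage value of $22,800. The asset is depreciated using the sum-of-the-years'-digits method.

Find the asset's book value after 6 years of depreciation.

Depreciable base = $92,856 − $22,800 = $70,056.
Sum of the years' digits = 8+7+6+5+4+3+2+1 = 36.
Year 1: $70,056 × 8/36 = $15,568. Book value $77,288.
Year 2: $70,056 × 7/36 = $13,622. Book value $63,666.
Year 3: $70,056 × 6/36 = $11,676. Book value $51,990.
Year 4: $70,056 × 5/36 = $9,730. Book value $42,260.
Year 5: $70,056 × 4/36 = $7,784. Book value $34,476.
Year 6: $70,056 × 3/36 = $5,838. Book value $28,638.

$28,638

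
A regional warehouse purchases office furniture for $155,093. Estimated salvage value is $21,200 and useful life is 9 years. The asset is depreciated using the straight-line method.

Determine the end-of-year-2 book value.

Depreciable base = $155,093 − $21,200 = $133,893.
Annual expense = $133,893 / 9 = $14,877.
End of year 1: book value $140,216.
End of year 2: book value $125,339.

$125,339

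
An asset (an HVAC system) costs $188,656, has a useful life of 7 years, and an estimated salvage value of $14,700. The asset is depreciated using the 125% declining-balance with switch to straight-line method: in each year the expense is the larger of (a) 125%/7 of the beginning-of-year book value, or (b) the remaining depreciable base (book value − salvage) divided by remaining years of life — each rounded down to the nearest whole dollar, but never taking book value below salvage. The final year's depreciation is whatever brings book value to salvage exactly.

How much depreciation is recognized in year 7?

Depreciable base = $188,656 − $14,700 = $173,956.
Year 1: DB = ⌊$188,656 × 125%/7⌋ = $33,688; SL = ⌊$173,956/7⌋ = $24,850 → take DB $33,688. Book value $154,968.
Year 2: DB = ⌊$154,968 × 125%/7⌋ = $27,672; SL = ⌊$140,268/6⌋ = $23,378 → take DB $27,672. Book value $127,296.
Year 3: DB = ⌊$127,296 × 125%/7⌋ = $22,731; SL = ⌊$112,596/5⌋ = $22,519 → take DB $22,731. Book value $104,565.
Year 4: DB = ⌊$104,565 × 125%/7⌋ = $18,672; SL = ⌊$89,865/4⌋ = $22,466 → take SL $22,466. Book value $82,099.
Year 5: DB = ⌊$82,099 × 125%/7⌋ = $14,660; SL = ⌊$67,399/3⌋ = $22,466 → take SL $22,466. Book value $59,633.
Year 6: DB = ⌊$59,633 × 125%/7⌋ = $10,648; SL = ⌊$44,933/2⌋ = $22,466 → take SL $22,466. Book value $37,167.
Year 7 (final): $37,167 − $14,700 = $22,467. Book value $14,700.

$22,467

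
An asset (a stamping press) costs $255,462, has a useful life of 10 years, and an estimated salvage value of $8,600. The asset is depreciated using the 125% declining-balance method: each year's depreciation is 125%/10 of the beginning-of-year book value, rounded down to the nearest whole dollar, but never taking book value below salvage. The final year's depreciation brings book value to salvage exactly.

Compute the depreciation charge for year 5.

Depreciable base = $255,462 − $8,600 = $246,862.
Year 1: ⌊$255,462 × 125%/10⌋ = $31,932. Book value $223,530.
Year 2: ⌊$223,530 × 125%/10⌋ = $27,941. Book value $195,589.
Year 3: ⌊$195,589 × 125%/10⌋ = $24,448. Book value $171,141.
Year 4: ⌊$171,141 × 125%/10⌋ = $21,392. Book value $149,749.
Year 5: ⌊$149,749 × 125%/10⌋ = $18,718. Book value $131,031.

$18,718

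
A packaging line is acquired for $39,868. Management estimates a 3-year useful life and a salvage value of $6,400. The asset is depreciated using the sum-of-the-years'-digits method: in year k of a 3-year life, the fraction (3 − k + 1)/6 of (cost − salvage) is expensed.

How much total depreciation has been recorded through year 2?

$27,890

Depreciable base = $39,868 − $6,400 = $33,468.
Sum of the years' digits = 3+2+1 = 6.
Year 1: $33,468 × 3/6 = $16,734. Book value $23,134.
Year 2: $33,468 × 2/6 = $11,156. Book value $11,978.
Accumulated through year 2 = $39,868 − $11,978 = $27,890.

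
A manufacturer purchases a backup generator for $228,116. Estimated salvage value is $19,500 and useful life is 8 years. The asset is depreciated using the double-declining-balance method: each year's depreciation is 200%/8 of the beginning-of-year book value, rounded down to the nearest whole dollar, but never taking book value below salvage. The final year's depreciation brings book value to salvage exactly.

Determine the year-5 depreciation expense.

$18,044

Depreciable base = $228,116 − $19,500 = $208,616.
Year 1: ⌊$228,116 × 200%/8⌋ = $57,029. Book value $171,087.
Year 2: ⌊$171,087 × 200%/8⌋ = $42,771. Book value $128,316.
Year 3: ⌊$128,316 × 200%/8⌋ = $32,079. Book value $96,237.
Year 4: ⌊$96,237 × 200%/8⌋ = $24,059. Book value $72,178.
Year 5: ⌊$72,178 × 200%/8⌋ = $18,044. Book value $54,134.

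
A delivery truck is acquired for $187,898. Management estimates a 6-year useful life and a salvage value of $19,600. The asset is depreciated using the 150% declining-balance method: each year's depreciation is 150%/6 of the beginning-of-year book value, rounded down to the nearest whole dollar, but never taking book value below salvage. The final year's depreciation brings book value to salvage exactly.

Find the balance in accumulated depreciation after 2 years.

$82,205

Depreciable base = $187,898 − $19,600 = $168,298.
Year 1: ⌊$187,898 × 150%/6⌋ = $46,974. Book value $140,924.
Year 2: ⌊$140,924 × 150%/6⌋ = $35,231. Book value $105,693.
Accumulated through year 2 = $187,898 − $105,693 = $82,205.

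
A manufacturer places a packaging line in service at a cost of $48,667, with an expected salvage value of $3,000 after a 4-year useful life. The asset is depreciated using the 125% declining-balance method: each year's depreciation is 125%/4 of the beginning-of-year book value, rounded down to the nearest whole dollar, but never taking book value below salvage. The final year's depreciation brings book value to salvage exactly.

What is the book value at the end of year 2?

Depreciable base = $48,667 − $3,000 = $45,667.
Year 1: ⌊$48,667 × 125%/4⌋ = $15,208. Book value $33,459.
Year 2: ⌊$33,459 × 125%/4⌋ = $10,455. Book value $23,004.

$23,004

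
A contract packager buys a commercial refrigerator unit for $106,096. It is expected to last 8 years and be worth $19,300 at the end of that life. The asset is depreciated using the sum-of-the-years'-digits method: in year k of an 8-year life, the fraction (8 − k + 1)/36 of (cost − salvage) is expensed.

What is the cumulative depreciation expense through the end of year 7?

$84,385

Depreciable base = $106,096 − $19,300 = $86,796.
Sum of the years' digits = 8+7+6+5+4+3+2+1 = 36.
Year 1: $86,796 × 8/36 = $19,288. Book value $86,808.
Year 2: $86,796 × 7/36 = $16,877. Book value $69,931.
Year 3: $86,796 × 6/36 = $14,466. Book value $55,465.
Year 4: $86,796 × 5/36 = $12,055. Book value $43,410.
Year 5: $86,796 × 4/36 = $9,644. Book value $33,766.
Year 6: $86,796 × 3/36 = $7,233. Book value $26,533.
Year 7: $86,796 × 2/36 = $4,822. Book value $21,711.
Accumulated through year 7 = $106,096 − $21,711 = $84,385.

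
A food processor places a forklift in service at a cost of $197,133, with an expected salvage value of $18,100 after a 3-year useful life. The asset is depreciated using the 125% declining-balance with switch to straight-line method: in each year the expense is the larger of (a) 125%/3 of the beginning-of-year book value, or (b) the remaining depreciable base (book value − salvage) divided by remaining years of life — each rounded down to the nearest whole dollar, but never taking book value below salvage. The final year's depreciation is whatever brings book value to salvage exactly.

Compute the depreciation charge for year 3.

Depreciable base = $197,133 − $18,100 = $179,033.
Year 1: DB = ⌊$197,133 × 125%/3⌋ = $82,138; SL = ⌊$179,033/3⌋ = $59,677 → take DB $82,138. Book value $114,995.
Year 2: DB = ⌊$114,995 × 125%/3⌋ = $47,914; SL = ⌊$96,895/2⌋ = $48,447 → take SL $48,447. Book value $66,548.
Year 3 (final): $66,548 − $18,100 = $48,448. Book value $18,100.

$48,448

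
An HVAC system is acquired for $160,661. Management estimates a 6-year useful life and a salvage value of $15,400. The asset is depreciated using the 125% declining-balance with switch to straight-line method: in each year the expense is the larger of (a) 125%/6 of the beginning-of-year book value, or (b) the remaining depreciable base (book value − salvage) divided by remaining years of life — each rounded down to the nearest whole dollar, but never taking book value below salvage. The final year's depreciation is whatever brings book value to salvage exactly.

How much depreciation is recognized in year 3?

Depreciable base = $160,661 − $15,400 = $145,261.
Year 1: DB = ⌊$160,661 × 125%/6⌋ = $33,471; SL = ⌊$145,261/6⌋ = $24,210 → take DB $33,471. Book value $127,190.
Year 2: DB = ⌊$127,190 × 125%/6⌋ = $26,497; SL = ⌊$111,790/5⌋ = $22,358 → take DB $26,497. Book value $100,693.
Year 3: DB = ⌊$100,693 × 125%/6⌋ = $20,977; SL = ⌊$85,293/4⌋ = $21,323 → take SL $21,323. Book value $79,370.

$21,323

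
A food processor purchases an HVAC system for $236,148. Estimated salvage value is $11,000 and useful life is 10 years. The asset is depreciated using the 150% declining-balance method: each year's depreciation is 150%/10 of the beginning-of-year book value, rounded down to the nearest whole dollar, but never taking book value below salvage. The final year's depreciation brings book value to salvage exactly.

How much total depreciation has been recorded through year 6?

$147,082

Depreciable base = $236,148 − $11,000 = $225,148.
Year 1: ⌊$236,148 × 150%/10⌋ = $35,422. Book value $200,726.
Year 2: ⌊$200,726 × 150%/10⌋ = $30,108. Book value $170,618.
Year 3: ⌊$170,618 × 150%/10⌋ = $25,592. Book value $145,026.
Year 4: ⌊$145,026 × 150%/10⌋ = $21,753. Book value $123,273.
Year 5: ⌊$123,273 × 150%/10⌋ = $18,490. Book value $104,783.
Year 6: ⌊$104,783 × 150%/10⌋ = $15,717. Book value $89,066.
Accumulated through year 6 = $236,148 − $89,066 = $147,082.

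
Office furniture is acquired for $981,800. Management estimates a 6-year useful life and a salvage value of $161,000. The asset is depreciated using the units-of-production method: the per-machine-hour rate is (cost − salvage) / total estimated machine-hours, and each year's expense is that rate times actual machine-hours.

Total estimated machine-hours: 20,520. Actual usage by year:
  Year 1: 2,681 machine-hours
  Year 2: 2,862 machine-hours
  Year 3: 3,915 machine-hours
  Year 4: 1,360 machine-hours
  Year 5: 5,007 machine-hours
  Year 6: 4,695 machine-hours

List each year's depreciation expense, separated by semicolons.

Depreciable base = $981,800 − $161,000 = $820,800.
Rate = $820,800 / 20,520 machine-hours = $40 per machine-hour.
Year 1: 2,681 × $40 = $107,240. Book value $874,560.
Year 2: 2,862 × $40 = $114,480. Book value $760,080.
Year 3: 3,915 × $40 = $156,600. Book value $603,480.
Year 4: 1,360 × $40 = $54,400. Book value $549,080.
Year 5: 5,007 × $40 = $200,280. Book value $348,800.
Year 6: 4,695 × $40 = $187,800. Book value $161,000.

$107,240; $114,480; $156,600; $54,400; $200,280; $187,800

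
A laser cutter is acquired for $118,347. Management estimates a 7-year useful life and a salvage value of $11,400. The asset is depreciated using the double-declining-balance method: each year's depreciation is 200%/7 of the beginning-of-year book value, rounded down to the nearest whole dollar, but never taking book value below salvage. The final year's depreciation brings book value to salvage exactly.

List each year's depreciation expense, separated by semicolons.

$33,813; $24,152; $17,252; $12,322; $8,802; $6,287; $4,319

Depreciable base = $118,347 − $11,400 = $106,947.
Year 1: ⌊$118,347 × 200%/7⌋ = $33,813. Book value $84,534.
Year 2: ⌊$84,534 × 200%/7⌋ = $24,152. Book value $60,382.
Year 3: ⌊$60,382 × 200%/7⌋ = $17,252. Book value $43,130.
Year 4: ⌊$43,130 × 200%/7⌋ = $12,322. Book value $30,808.
Year 5: ⌊$30,808 × 200%/7⌋ = $8,802. Book value $22,006.
Year 6: ⌊$22,006 × 200%/7⌋ = $6,287. Book value $15,719.
Year 7 (final): $15,719 − $11,400 = $4,319. Book value $11,400.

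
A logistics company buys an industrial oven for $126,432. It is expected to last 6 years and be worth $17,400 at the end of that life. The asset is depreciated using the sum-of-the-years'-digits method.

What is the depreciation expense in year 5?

Depreciable base = $126,432 − $17,400 = $109,032.
Sum of the years' digits = 6+5+4+3+2+1 = 21.
Year 1: $109,032 × 6/21 = $31,152. Book value $95,280.
Year 2: $109,032 × 5/21 = $25,960. Book value $69,320.
Year 3: $109,032 × 4/21 = $20,768. Book value $48,552.
Year 4: $109,032 × 3/21 = $15,576. Book value $32,976.
Year 5: $109,032 × 2/21 = $10,384. Book value $22,592.

$10,384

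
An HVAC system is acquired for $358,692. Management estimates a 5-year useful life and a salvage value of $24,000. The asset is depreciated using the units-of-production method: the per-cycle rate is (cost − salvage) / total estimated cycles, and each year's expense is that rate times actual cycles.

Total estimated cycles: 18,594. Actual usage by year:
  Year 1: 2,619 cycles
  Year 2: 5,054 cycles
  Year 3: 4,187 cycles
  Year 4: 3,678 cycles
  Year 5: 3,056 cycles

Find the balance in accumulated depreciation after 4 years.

$279,684

Depreciable base = $358,692 − $24,000 = $334,692.
Rate = $334,692 / 18,594 cycles = $18 per cycle.
Year 1: 2,619 × $18 = $47,142. Book value $311,550.
Year 2: 5,054 × $18 = $90,972. Book value $220,578.
Year 3: 4,187 × $18 = $75,366. Book value $145,212.
Year 4: 3,678 × $18 = $66,204. Book value $79,008.
Accumulated through year 4 = $358,692 − $79,008 = $279,684.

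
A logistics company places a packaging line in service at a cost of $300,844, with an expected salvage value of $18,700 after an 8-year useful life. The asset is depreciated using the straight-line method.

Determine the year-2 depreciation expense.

Depreciable base = $300,844 − $18,700 = $282,144.
Annual expense = $282,144 / 8 = $35,268.

$35,268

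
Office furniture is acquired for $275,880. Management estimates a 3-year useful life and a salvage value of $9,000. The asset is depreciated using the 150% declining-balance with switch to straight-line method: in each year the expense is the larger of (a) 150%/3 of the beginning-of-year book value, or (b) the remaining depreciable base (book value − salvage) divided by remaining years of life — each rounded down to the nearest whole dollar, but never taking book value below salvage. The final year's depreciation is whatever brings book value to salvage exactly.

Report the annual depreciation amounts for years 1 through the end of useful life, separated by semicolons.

Depreciable base = $275,880 − $9,000 = $266,880.
Year 1: DB = ⌊$275,880 × 150%/3⌋ = $137,940; SL = ⌊$266,880/3⌋ = $88,960 → take DB $137,940. Book value $137,940.
Year 2: DB = ⌊$137,940 × 150%/3⌋ = $68,970; SL = ⌊$128,940/2⌋ = $64,470 → take DB $68,970. Book value $68,970.
Year 3 (final): $68,970 − $9,000 = $59,970. Book value $9,000.

$137,940; $68,970; $59,970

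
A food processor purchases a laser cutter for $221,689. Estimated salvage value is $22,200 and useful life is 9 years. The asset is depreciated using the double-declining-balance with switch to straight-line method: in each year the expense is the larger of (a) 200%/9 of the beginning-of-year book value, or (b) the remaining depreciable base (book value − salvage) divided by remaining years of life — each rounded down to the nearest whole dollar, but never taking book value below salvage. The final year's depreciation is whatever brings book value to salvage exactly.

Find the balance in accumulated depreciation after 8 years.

$191,999

Depreciable base = $221,689 − $22,200 = $199,489.
Year 1: DB = ⌊$221,689 × 200%/9⌋ = $49,264; SL = ⌊$199,489/9⌋ = $22,165 → take DB $49,264. Book value $172,425.
Year 2: DB = ⌊$172,425 × 200%/9⌋ = $38,316; SL = ⌊$150,225/8⌋ = $18,778 → take DB $38,316. Book value $134,109.
Year 3: DB = ⌊$134,109 × 200%/9⌋ = $29,802; SL = ⌊$111,909/7⌋ = $15,987 → take DB $29,802. Book value $104,307.
Year 4: DB = ⌊$104,307 × 200%/9⌋ = $23,179; SL = ⌊$82,107/6⌋ = $13,684 → take DB $23,179. Book value $81,128.
Year 5: DB = ⌊$81,128 × 200%/9⌋ = $18,028; SL = ⌊$58,928/5⌋ = $11,785 → take DB $18,028. Book value $63,100.
Year 6: DB = ⌊$63,100 × 200%/9⌋ = $14,022; SL = ⌊$40,900/4⌋ = $10,225 → take DB $14,022. Book value $49,078.
Year 7: DB = ⌊$49,078 × 200%/9⌋ = $10,906; SL = ⌊$26,878/3⌋ = $8,959 → take DB $10,906. Book value $38,172.
Year 8: DB = ⌊$38,172 × 200%/9⌋ = $8,482; SL = ⌊$15,972/2⌋ = $7,986 → take DB $8,482. Book value $29,690.
Accumulated through year 8 = $221,689 − $29,690 = $191,999.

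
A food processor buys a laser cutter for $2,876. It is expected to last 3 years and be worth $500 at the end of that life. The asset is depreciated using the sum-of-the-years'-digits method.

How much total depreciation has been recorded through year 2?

Depreciable base = $2,876 − $500 = $2,376.
Sum of the years' digits = 3+2+1 = 6.
Year 1: $2,376 × 3/6 = $1,188. Book value $1,688.
Year 2: $2,376 × 2/6 = $792. Book value $896.
Accumulated through year 2 = $2,876 − $896 = $1,980.

$1,980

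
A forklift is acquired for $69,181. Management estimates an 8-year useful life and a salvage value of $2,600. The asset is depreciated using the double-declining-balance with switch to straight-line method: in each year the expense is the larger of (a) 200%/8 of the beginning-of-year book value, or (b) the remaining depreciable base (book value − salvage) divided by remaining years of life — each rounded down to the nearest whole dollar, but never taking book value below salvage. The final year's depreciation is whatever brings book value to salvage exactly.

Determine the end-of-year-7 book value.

Depreciable base = $69,181 − $2,600 = $66,581.
Year 1: DB = ⌊$69,181 × 200%/8⌋ = $17,295; SL = ⌊$66,581/8⌋ = $8,322 → take DB $17,295. Book value $51,886.
Year 2: DB = ⌊$51,886 × 200%/8⌋ = $12,971; SL = ⌊$49,286/7⌋ = $7,040 → take DB $12,971. Book value $38,915.
Year 3: DB = ⌊$38,915 × 200%/8⌋ = $9,728; SL = ⌊$36,315/6⌋ = $6,052 → take DB $9,728. Book value $29,187.
Year 4: DB = ⌊$29,187 × 200%/8⌋ = $7,296; SL = ⌊$26,587/5⌋ = $5,317 → take DB $7,296. Book value $21,891.
Year 5: DB = ⌊$21,891 × 200%/8⌋ = $5,472; SL = ⌊$19,291/4⌋ = $4,822 → take DB $5,472. Book value $16,419.
Year 6: DB = ⌊$16,419 × 200%/8⌋ = $4,104; SL = ⌊$13,819/3⌋ = $4,606 → take SL $4,606. Book value $11,813.
Year 7: DB = ⌊$11,813 × 200%/8⌋ = $2,953; SL = ⌊$9,213/2⌋ = $4,606 → take SL $4,606. Book value $7,207.

$7,207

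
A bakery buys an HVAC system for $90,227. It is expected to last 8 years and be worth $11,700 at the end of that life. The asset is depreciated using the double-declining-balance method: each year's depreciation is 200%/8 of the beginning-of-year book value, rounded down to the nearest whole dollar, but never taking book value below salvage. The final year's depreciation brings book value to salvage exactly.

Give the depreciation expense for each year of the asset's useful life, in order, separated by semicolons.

$22,556; $16,917; $12,688; $9,516; $7,137; $5,353; $4,015; $345

Depreciable base = $90,227 − $11,700 = $78,527.
Year 1: ⌊$90,227 × 200%/8⌋ = $22,556. Book value $67,671.
Year 2: ⌊$67,671 × 200%/8⌋ = $16,917. Book value $50,754.
Year 3: ⌊$50,754 × 200%/8⌋ = $12,688. Book value $38,066.
Year 4: ⌊$38,066 × 200%/8⌋ = $9,516. Book value $28,550.
Year 5: ⌊$28,550 × 200%/8⌋ = $7,137. Book value $21,413.
Year 6: ⌊$21,413 × 200%/8⌋ = $5,353. Book value $16,060.
Year 7: ⌊$16,060 × 200%/8⌋ = $4,015. Book value $12,045.
Year 8 (final): $12,045 − $11,700 = $345. Book value $11,700.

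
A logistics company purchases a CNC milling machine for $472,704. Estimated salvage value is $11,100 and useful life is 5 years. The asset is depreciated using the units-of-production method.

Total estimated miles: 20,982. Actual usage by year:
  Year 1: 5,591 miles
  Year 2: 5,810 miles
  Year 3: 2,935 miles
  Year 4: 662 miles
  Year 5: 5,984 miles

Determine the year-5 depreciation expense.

$131,648

Depreciable base = $472,704 − $11,100 = $461,604.
Rate = $461,604 / 20,982 miles = $22 per mile.
Year 1: 5,591 × $22 = $123,002. Book value $349,702.
Year 2: 5,810 × $22 = $127,820. Book value $221,882.
Year 3: 2,935 × $22 = $64,570. Book value $157,312.
Year 4: 662 × $22 = $14,564. Book value $142,748.
Year 5: 5,984 × $22 = $131,648. Book value $11,100.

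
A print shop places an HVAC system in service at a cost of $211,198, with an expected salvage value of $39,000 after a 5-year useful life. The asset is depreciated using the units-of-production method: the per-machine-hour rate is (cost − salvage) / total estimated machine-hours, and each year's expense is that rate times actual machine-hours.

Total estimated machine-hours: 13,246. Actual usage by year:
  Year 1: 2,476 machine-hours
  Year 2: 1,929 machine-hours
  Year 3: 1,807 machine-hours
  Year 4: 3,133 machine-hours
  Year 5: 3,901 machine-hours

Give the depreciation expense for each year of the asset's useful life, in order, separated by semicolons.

Depreciable base = $211,198 − $39,000 = $172,198.
Rate = $172,198 / 13,246 machine-hours = $13 per machine-hour.
Year 1: 2,476 × $13 = $32,188. Book value $179,010.
Year 2: 1,929 × $13 = $25,077. Book value $153,933.
Year 3: 1,807 × $13 = $23,491. Book value $130,442.
Year 4: 3,133 × $13 = $40,729. Book value $89,713.
Year 5: 3,901 × $13 = $50,713. Book value $39,000.

$32,188; $25,077; $23,491; $40,729; $50,713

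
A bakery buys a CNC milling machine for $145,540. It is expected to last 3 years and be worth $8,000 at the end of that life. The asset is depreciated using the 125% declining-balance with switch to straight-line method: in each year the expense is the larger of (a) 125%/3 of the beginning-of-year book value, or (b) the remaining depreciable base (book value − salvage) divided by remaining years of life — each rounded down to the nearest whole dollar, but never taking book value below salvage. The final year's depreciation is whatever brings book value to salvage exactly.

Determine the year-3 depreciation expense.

Depreciable base = $145,540 − $8,000 = $137,540.
Year 1: DB = ⌊$145,540 × 125%/3⌋ = $60,641; SL = ⌊$137,540/3⌋ = $45,846 → take DB $60,641. Book value $84,899.
Year 2: DB = ⌊$84,899 × 125%/3⌋ = $35,374; SL = ⌊$76,899/2⌋ = $38,449 → take SL $38,449. Book value $46,450.
Year 3 (final): $46,450 − $8,000 = $38,450. Book value $8,000.

$38,450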